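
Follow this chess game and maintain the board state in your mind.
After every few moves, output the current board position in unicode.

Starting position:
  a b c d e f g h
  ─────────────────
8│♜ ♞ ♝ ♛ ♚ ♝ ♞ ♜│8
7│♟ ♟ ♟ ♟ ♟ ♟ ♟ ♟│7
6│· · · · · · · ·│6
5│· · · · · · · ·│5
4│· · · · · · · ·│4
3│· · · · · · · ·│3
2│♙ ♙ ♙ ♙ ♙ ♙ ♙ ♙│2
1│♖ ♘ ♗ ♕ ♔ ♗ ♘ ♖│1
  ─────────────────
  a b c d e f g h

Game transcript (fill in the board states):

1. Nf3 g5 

  a b c d e f g h
  ─────────────────
8│♜ ♞ ♝ ♛ ♚ ♝ ♞ ♜│8
7│♟ ♟ ♟ ♟ ♟ ♟ · ♟│7
6│· · · · · · · ·│6
5│· · · · · · ♟ ·│5
4│· · · · · · · ·│4
3│· · · · · ♘ · ·│3
2│♙ ♙ ♙ ♙ ♙ ♙ ♙ ♙│2
1│♖ ♘ ♗ ♕ ♔ ♗ · ♖│1
  ─────────────────
  a b c d e f g h

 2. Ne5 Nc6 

  a b c d e f g h
  ─────────────────
8│♜ · ♝ ♛ ♚ ♝ ♞ ♜│8
7│♟ ♟ ♟ ♟ ♟ ♟ · ♟│7
6│· · ♞ · · · · ·│6
5│· · · · ♘ · ♟ ·│5
4│· · · · · · · ·│4
3│· · · · · · · ·│3
2│♙ ♙ ♙ ♙ ♙ ♙ ♙ ♙│2
1│♖ ♘ ♗ ♕ ♔ ♗ · ♖│1
  ─────────────────
  a b c d e f g h

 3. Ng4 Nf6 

  a b c d e f g h
  ─────────────────
8│♜ · ♝ ♛ ♚ ♝ · ♜│8
7│♟ ♟ ♟ ♟ ♟ ♟ · ♟│7
6│· · ♞ · · ♞ · ·│6
5│· · · · · · ♟ ·│5
4│· · · · · · ♘ ·│4
3│· · · · · · · ·│3
2│♙ ♙ ♙ ♙ ♙ ♙ ♙ ♙│2
1│♖ ♘ ♗ ♕ ♔ ♗ · ♖│1
  ─────────────────
  a b c d e f g h



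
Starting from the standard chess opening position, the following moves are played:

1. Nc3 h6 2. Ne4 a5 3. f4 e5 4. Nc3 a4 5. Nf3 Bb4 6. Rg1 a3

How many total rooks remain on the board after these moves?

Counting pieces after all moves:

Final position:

  a b c d e f g h
  ─────────────────
8│♜ ♞ ♝ ♛ ♚ · ♞ ♜│8
7│· ♟ ♟ ♟ · ♟ ♟ ·│7
6│· · · · · · · ♟│6
5│· · · · ♟ · · ·│5
4│· ♝ · · · ♙ · ·│4
3│♟ · ♘ · · ♘ · ·│3
2│♙ ♙ ♙ ♙ ♙ · ♙ ♙│2
1│♖ · ♗ ♕ ♔ ♗ ♖ ·│1
  ─────────────────
  a b c d e f g h


4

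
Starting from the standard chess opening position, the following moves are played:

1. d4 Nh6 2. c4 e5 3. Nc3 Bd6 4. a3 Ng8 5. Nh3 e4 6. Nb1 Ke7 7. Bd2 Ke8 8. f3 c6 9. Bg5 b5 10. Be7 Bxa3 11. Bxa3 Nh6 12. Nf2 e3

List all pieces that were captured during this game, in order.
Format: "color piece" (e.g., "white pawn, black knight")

Tracking captures:
  Bxa3: captured white pawn
  Bxa3: captured black bishop

white pawn, black bishop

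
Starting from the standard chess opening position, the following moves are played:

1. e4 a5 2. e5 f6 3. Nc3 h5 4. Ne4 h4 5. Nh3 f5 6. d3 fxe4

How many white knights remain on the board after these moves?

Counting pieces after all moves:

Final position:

  a b c d e f g h
  ─────────────────
8│♜ ♞ ♝ ♛ ♚ ♝ ♞ ♜│8
7│· ♟ ♟ ♟ ♟ · ♟ ·│7
6│· · · · · · · ·│6
5│♟ · · · ♙ · · ·│5
4│· · · · ♟ · · ♟│4
3│· · · ♙ · · · ♘│3
2│♙ ♙ ♙ · · ♙ ♙ ♙│2
1│♖ · ♗ ♕ ♔ ♗ · ♖│1
  ─────────────────
  a b c d e f g h


1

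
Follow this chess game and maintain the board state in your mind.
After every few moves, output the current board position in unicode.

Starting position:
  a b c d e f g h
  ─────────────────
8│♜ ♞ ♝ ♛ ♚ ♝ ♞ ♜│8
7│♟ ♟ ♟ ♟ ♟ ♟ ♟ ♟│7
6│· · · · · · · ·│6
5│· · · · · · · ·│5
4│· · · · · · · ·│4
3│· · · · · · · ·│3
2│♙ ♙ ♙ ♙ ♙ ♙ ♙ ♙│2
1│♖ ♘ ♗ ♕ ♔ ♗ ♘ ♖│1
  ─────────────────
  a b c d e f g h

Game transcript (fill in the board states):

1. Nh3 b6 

  a b c d e f g h
  ─────────────────
8│♜ ♞ ♝ ♛ ♚ ♝ ♞ ♜│8
7│♟ · ♟ ♟ ♟ ♟ ♟ ♟│7
6│· ♟ · · · · · ·│6
5│· · · · · · · ·│5
4│· · · · · · · ·│4
3│· · · · · · · ♘│3
2│♙ ♙ ♙ ♙ ♙ ♙ ♙ ♙│2
1│♖ ♘ ♗ ♕ ♔ ♗ · ♖│1
  ─────────────────
  a b c d e f g h

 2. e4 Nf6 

  a b c d e f g h
  ─────────────────
8│♜ ♞ ♝ ♛ ♚ ♝ · ♜│8
7│♟ · ♟ ♟ ♟ ♟ ♟ ♟│7
6│· ♟ · · · ♞ · ·│6
5│· · · · · · · ·│5
4│· · · · ♙ · · ·│4
3│· · · · · · · ♘│3
2│♙ ♙ ♙ ♙ · ♙ ♙ ♙│2
1│♖ ♘ ♗ ♕ ♔ ♗ · ♖│1
  ─────────────────
  a b c d e f g h

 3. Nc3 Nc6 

  a b c d e f g h
  ─────────────────
8│♜ · ♝ ♛ ♚ ♝ · ♜│8
7│♟ · ♟ ♟ ♟ ♟ ♟ ♟│7
6│· ♟ ♞ · · ♞ · ·│6
5│· · · · · · · ·│5
4│· · · · ♙ · · ·│4
3│· · ♘ · · · · ♘│3
2│♙ ♙ ♙ ♙ · ♙ ♙ ♙│2
1│♖ · ♗ ♕ ♔ ♗ · ♖│1
  ─────────────────
  a b c d e f g h

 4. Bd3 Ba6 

  a b c d e f g h
  ─────────────────
8│♜ · · ♛ ♚ ♝ · ♜│8
7│♟ · ♟ ♟ ♟ ♟ ♟ ♟│7
6│♝ ♟ ♞ · · ♞ · ·│6
5│· · · · · · · ·│5
4│· · · · ♙ · · ·│4
3│· · ♘ ♗ · · · ♘│3
2│♙ ♙ ♙ ♙ · ♙ ♙ ♙│2
1│♖ · ♗ ♕ ♔ · · ♖│1
  ─────────────────
  a b c d e f g h



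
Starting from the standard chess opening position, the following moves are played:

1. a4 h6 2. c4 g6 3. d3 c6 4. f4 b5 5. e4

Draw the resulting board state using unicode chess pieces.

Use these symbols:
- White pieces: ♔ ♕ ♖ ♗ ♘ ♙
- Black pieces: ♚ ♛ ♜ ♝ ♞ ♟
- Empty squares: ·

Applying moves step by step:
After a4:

♜ ♞ ♝ ♛ ♚ ♝ ♞ ♜
♟ ♟ ♟ ♟ ♟ ♟ ♟ ♟
· · · · · · · ·
· · · · · · · ·
♙ · · · · · · ·
· · · · · · · ·
· ♙ ♙ ♙ ♙ ♙ ♙ ♙
♖ ♘ ♗ ♕ ♔ ♗ ♘ ♖


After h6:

♜ ♞ ♝ ♛ ♚ ♝ ♞ ♜
♟ ♟ ♟ ♟ ♟ ♟ ♟ ·
· · · · · · · ♟
· · · · · · · ·
♙ · · · · · · ·
· · · · · · · ·
· ♙ ♙ ♙ ♙ ♙ ♙ ♙
♖ ♘ ♗ ♕ ♔ ♗ ♘ ♖


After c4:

♜ ♞ ♝ ♛ ♚ ♝ ♞ ♜
♟ ♟ ♟ ♟ ♟ ♟ ♟ ·
· · · · · · · ♟
· · · · · · · ·
♙ · ♙ · · · · ·
· · · · · · · ·
· ♙ · ♙ ♙ ♙ ♙ ♙
♖ ♘ ♗ ♕ ♔ ♗ ♘ ♖


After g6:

♜ ♞ ♝ ♛ ♚ ♝ ♞ ♜
♟ ♟ ♟ ♟ ♟ ♟ · ·
· · · · · · ♟ ♟
· · · · · · · ·
♙ · ♙ · · · · ·
· · · · · · · ·
· ♙ · ♙ ♙ ♙ ♙ ♙
♖ ♘ ♗ ♕ ♔ ♗ ♘ ♖


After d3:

♜ ♞ ♝ ♛ ♚ ♝ ♞ ♜
♟ ♟ ♟ ♟ ♟ ♟ · ·
· · · · · · ♟ ♟
· · · · · · · ·
♙ · ♙ · · · · ·
· · · ♙ · · · ·
· ♙ · · ♙ ♙ ♙ ♙
♖ ♘ ♗ ♕ ♔ ♗ ♘ ♖


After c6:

♜ ♞ ♝ ♛ ♚ ♝ ♞ ♜
♟ ♟ · ♟ ♟ ♟ · ·
· · ♟ · · · ♟ ♟
· · · · · · · ·
♙ · ♙ · · · · ·
· · · ♙ · · · ·
· ♙ · · ♙ ♙ ♙ ♙
♖ ♘ ♗ ♕ ♔ ♗ ♘ ♖


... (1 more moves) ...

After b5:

♜ ♞ ♝ ♛ ♚ ♝ ♞ ♜
♟ · · ♟ ♟ ♟ · ·
· · ♟ · · · ♟ ♟
· ♟ · · · · · ·
♙ · ♙ · · ♙ · ·
· · · ♙ · · · ·
· ♙ · · ♙ · ♙ ♙
♖ ♘ ♗ ♕ ♔ ♗ ♘ ♖


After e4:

♜ ♞ ♝ ♛ ♚ ♝ ♞ ♜
♟ · · ♟ ♟ ♟ · ·
· · ♟ · · · ♟ ♟
· ♟ · · · · · ·
♙ · ♙ · ♙ ♙ · ·
· · · ♙ · · · ·
· ♙ · · · · ♙ ♙
♖ ♘ ♗ ♕ ♔ ♗ ♘ ♖



  a b c d e f g h
  ─────────────────
8│♜ ♞ ♝ ♛ ♚ ♝ ♞ ♜│8
7│♟ · · ♟ ♟ ♟ · ·│7
6│· · ♟ · · · ♟ ♟│6
5│· ♟ · · · · · ·│5
4│♙ · ♙ · ♙ ♙ · ·│4
3│· · · ♙ · · · ·│3
2│· ♙ · · · · ♙ ♙│2
1│♖ ♘ ♗ ♕ ♔ ♗ ♘ ♖│1
  ─────────────────
  a b c d e f g h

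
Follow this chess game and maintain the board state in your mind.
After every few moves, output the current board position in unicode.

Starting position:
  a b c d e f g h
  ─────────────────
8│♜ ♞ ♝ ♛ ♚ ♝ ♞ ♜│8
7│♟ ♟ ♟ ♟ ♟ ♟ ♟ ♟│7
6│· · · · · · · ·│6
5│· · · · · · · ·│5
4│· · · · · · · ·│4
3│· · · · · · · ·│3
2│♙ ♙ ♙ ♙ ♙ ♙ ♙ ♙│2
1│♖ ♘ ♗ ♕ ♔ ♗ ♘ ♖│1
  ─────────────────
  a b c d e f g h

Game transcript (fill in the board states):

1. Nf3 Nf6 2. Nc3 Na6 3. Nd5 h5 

  a b c d e f g h
  ─────────────────
8│♜ · ♝ ♛ ♚ ♝ · ♜│8
7│♟ ♟ ♟ ♟ ♟ ♟ ♟ ·│7
6│♞ · · · · ♞ · ·│6
5│· · · ♘ · · · ♟│5
4│· · · · · · · ·│4
3│· · · · · ♘ · ·│3
2│♙ ♙ ♙ ♙ ♙ ♙ ♙ ♙│2
1│♖ · ♗ ♕ ♔ ♗ · ♖│1
  ─────────────────
  a b c d e f g h

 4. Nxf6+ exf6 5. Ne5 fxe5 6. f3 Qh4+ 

  a b c d e f g h
  ─────────────────
8│♜ · ♝ · ♚ ♝ · ♜│8
7│♟ ♟ ♟ ♟ · ♟ ♟ ·│7
6│♞ · · · · · · ·│6
5│· · · · ♟ · · ♟│5
4│· · · · · · · ♛│4
3│· · · · · ♙ · ·│3
2│♙ ♙ ♙ ♙ ♙ · ♙ ♙│2
1│♖ · ♗ ♕ ♔ ♗ · ♖│1
  ─────────────────
  a b c d e f g h

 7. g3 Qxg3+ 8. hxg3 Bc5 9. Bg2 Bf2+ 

  a b c d e f g h
  ─────────────────
8│♜ · ♝ · ♚ · · ♜│8
7│♟ ♟ ♟ ♟ · ♟ ♟ ·│7
6│♞ · · · · · · ·│6
5│· · · · ♟ · · ♟│5
4│· · · · · · · ·│4
3│· · · · · ♙ ♙ ·│3
2│♙ ♙ ♙ ♙ ♙ ♝ ♗ ·│2
1│♖ · ♗ ♕ ♔ · · ♖│1
  ─────────────────
  a b c d e f g h

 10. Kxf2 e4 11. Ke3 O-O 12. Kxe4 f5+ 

  a b c d e f g h
  ─────────────────
8│♜ · ♝ · · ♜ ♚ ·│8
7│♟ ♟ ♟ ♟ · · ♟ ·│7
6│♞ · · · · · · ·│6
5│· · · · · ♟ · ♟│5
4│· · · · ♔ · · ·│4
3│· · · · · ♙ ♙ ·│3
2│♙ ♙ ♙ ♙ ♙ · ♗ ·│2
1│♖ · ♗ ♕ · · · ♖│1
  ─────────────────
  a b c d e f g h

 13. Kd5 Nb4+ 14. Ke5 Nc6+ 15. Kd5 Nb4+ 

  a b c d e f g h
  ─────────────────
8│♜ · ♝ · · ♜ ♚ ·│8
7│♟ ♟ ♟ ♟ · · ♟ ·│7
6│· · · · · · · ·│6
5│· · · ♔ · ♟ · ♟│5
4│· ♞ · · · · · ·│4
3│· · · · · ♙ ♙ ·│3
2│♙ ♙ ♙ ♙ ♙ · ♗ ·│2
1│♖ · ♗ ♕ · · · ♖│1
  ─────────────────
  a b c d e f g h



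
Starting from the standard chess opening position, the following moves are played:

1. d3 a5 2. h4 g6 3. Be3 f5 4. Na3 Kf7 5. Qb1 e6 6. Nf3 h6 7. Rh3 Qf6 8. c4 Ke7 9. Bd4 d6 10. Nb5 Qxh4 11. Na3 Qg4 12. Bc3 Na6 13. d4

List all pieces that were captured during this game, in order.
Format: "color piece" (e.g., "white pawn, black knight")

Tracking captures:
  Qxh4: captured white pawn

white pawn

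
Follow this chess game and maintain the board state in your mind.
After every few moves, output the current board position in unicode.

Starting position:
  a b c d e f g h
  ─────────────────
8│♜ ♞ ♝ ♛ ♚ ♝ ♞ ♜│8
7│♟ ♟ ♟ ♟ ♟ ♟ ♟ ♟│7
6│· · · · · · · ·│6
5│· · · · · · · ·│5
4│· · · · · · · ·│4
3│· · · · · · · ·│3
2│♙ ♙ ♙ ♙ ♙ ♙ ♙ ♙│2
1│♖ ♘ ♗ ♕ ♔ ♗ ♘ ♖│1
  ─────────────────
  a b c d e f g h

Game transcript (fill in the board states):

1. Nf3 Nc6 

  a b c d e f g h
  ─────────────────
8│♜ · ♝ ♛ ♚ ♝ ♞ ♜│8
7│♟ ♟ ♟ ♟ ♟ ♟ ♟ ♟│7
6│· · ♞ · · · · ·│6
5│· · · · · · · ·│5
4│· · · · · · · ·│4
3│· · · · · ♘ · ·│3
2│♙ ♙ ♙ ♙ ♙ ♙ ♙ ♙│2
1│♖ ♘ ♗ ♕ ♔ ♗ · ♖│1
  ─────────────────
  a b c d e f g h

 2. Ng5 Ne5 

  a b c d e f g h
  ─────────────────
8│♜ · ♝ ♛ ♚ ♝ ♞ ♜│8
7│♟ ♟ ♟ ♟ ♟ ♟ ♟ ♟│7
6│· · · · · · · ·│6
5│· · · · ♞ · ♘ ·│5
4│· · · · · · · ·│4
3│· · · · · · · ·│3
2│♙ ♙ ♙ ♙ ♙ ♙ ♙ ♙│2
1│♖ ♘ ♗ ♕ ♔ ♗ · ♖│1
  ─────────────────
  a b c d e f g h

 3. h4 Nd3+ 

  a b c d e f g h
  ─────────────────
8│♜ · ♝ ♛ ♚ ♝ ♞ ♜│8
7│♟ ♟ ♟ ♟ ♟ ♟ ♟ ♟│7
6│· · · · · · · ·│6
5│· · · · · · ♘ ·│5
4│· · · · · · · ♙│4
3│· · · ♞ · · · ·│3
2│♙ ♙ ♙ ♙ ♙ ♙ ♙ ·│2
1│♖ ♘ ♗ ♕ ♔ ♗ · ♖│1
  ─────────────────
  a b c d e f g h

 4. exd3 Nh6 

  a b c d e f g h
  ─────────────────
8│♜ · ♝ ♛ ♚ ♝ · ♜│8
7│♟ ♟ ♟ ♟ ♟ ♟ ♟ ♟│7
6│· · · · · · · ♞│6
5│· · · · · · ♘ ·│5
4│· · · · · · · ♙│4
3│· · · ♙ · · · ·│3
2│♙ ♙ ♙ ♙ · ♙ ♙ ·│2
1│♖ ♘ ♗ ♕ ♔ ♗ · ♖│1
  ─────────────────
  a b c d e f g h

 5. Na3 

  a b c d e f g h
  ─────────────────
8│♜ · ♝ ♛ ♚ ♝ · ♜│8
7│♟ ♟ ♟ ♟ ♟ ♟ ♟ ♟│7
6│· · · · · · · ♞│6
5│· · · · · · ♘ ·│5
4│· · · · · · · ♙│4
3│♘ · · ♙ · · · ·│3
2│♙ ♙ ♙ ♙ · ♙ ♙ ·│2
1│♖ · ♗ ♕ ♔ ♗ · ♖│1
  ─────────────────
  a b c d e f g h


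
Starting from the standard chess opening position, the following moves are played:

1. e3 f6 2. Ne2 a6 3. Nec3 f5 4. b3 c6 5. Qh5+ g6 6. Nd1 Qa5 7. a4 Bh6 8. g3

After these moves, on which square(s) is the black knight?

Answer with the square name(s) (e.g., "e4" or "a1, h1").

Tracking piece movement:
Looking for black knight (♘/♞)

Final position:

  a b c d e f g h
  ─────────────────
8│♜ ♞ ♝ · ♚ · ♞ ♜│8
7│· ♟ · ♟ ♟ · · ♟│7
6│♟ · ♟ · · · ♟ ♝│6
5│♛ · · · · ♟ · ♕│5
4│♙ · · · · · · ·│4
3│· ♙ · · ♙ · ♙ ·│3
2│· · ♙ ♙ · ♙ · ♙│2
1│♖ ♘ ♗ ♘ ♔ ♗ · ♖│1
  ─────────────────
  a b c d e f g h


b8, g8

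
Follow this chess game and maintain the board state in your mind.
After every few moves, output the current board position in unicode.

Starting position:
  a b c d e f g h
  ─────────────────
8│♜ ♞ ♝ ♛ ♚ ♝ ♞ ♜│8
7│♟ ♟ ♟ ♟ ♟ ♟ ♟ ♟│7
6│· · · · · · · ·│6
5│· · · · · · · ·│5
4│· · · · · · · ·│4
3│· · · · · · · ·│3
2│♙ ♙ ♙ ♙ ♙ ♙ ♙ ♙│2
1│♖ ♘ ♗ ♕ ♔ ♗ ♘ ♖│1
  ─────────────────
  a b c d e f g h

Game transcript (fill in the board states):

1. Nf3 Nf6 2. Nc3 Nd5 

  a b c d e f g h
  ─────────────────
8│♜ ♞ ♝ ♛ ♚ ♝ · ♜│8
7│♟ ♟ ♟ ♟ ♟ ♟ ♟ ♟│7
6│· · · · · · · ·│6
5│· · · ♞ · · · ·│5
4│· · · · · · · ·│4
3│· · ♘ · · ♘ · ·│3
2│♙ ♙ ♙ ♙ ♙ ♙ ♙ ♙│2
1│♖ · ♗ ♕ ♔ ♗ · ♖│1
  ─────────────────
  a b c d e f g h

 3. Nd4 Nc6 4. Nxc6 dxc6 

  a b c d e f g h
  ─────────────────
8│♜ · ♝ ♛ ♚ ♝ · ♜│8
7│♟ ♟ ♟ · ♟ ♟ ♟ ♟│7
6│· · ♟ · · · · ·│6
5│· · · ♞ · · · ·│5
4│· · · · · · · ·│4
3│· · ♘ · · · · ·│3
2│♙ ♙ ♙ ♙ ♙ ♙ ♙ ♙│2
1│♖ · ♗ ♕ ♔ ♗ · ♖│1
  ─────────────────
  a b c d e f g h

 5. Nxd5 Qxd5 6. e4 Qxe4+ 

  a b c d e f g h
  ─────────────────
8│♜ · ♝ · ♚ ♝ · ♜│8
7│♟ ♟ ♟ · ♟ ♟ ♟ ♟│7
6│· · ♟ · · · · ·│6
5│· · · · · · · ·│5
4│· · · · ♛ · · ·│4
3│· · · · · · · ·│3
2│♙ ♙ ♙ ♙ · ♙ ♙ ♙│2
1│♖ · ♗ ♕ ♔ ♗ · ♖│1
  ─────────────────
  a b c d e f g h

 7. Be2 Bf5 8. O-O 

  a b c d e f g h
  ─────────────────
8│♜ · · · ♚ ♝ · ♜│8
7│♟ ♟ ♟ · ♟ ♟ ♟ ♟│7
6│· · ♟ · · · · ·│6
5│· · · · · ♝ · ·│5
4│· · · · ♛ · · ·│4
3│· · · · · · · ·│3
2│♙ ♙ ♙ ♙ ♗ ♙ ♙ ♙│2
1│♖ · ♗ ♕ · ♖ ♔ ·│1
  ─────────────────
  a b c d e f g h


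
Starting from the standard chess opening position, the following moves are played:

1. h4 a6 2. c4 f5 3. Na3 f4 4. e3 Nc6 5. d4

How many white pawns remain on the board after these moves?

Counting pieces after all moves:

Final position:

  a b c d e f g h
  ─────────────────
8│♜ · ♝ ♛ ♚ ♝ ♞ ♜│8
7│· ♟ ♟ ♟ ♟ · ♟ ♟│7
6│♟ · ♞ · · · · ·│6
5│· · · · · · · ·│5
4│· · ♙ ♙ · ♟ · ♙│4
3│♘ · · · ♙ · · ·│3
2│♙ ♙ · · · ♙ ♙ ·│2
1│♖ · ♗ ♕ ♔ ♗ ♘ ♖│1
  ─────────────────
  a b c d e f g h


8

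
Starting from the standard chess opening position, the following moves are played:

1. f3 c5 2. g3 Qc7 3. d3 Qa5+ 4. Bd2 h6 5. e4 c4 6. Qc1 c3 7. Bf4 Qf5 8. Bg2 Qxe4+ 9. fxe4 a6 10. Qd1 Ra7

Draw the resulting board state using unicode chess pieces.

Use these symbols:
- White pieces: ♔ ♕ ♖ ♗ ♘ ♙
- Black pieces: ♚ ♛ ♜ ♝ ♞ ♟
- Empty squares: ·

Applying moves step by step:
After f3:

♜ ♞ ♝ ♛ ♚ ♝ ♞ ♜
♟ ♟ ♟ ♟ ♟ ♟ ♟ ♟
· · · · · · · ·
· · · · · · · ·
· · · · · · · ·
· · · · · ♙ · ·
♙ ♙ ♙ ♙ ♙ · ♙ ♙
♖ ♘ ♗ ♕ ♔ ♗ ♘ ♖


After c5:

♜ ♞ ♝ ♛ ♚ ♝ ♞ ♜
♟ ♟ · ♟ ♟ ♟ ♟ ♟
· · · · · · · ·
· · ♟ · · · · ·
· · · · · · · ·
· · · · · ♙ · ·
♙ ♙ ♙ ♙ ♙ · ♙ ♙
♖ ♘ ♗ ♕ ♔ ♗ ♘ ♖


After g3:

♜ ♞ ♝ ♛ ♚ ♝ ♞ ♜
♟ ♟ · ♟ ♟ ♟ ♟ ♟
· · · · · · · ·
· · ♟ · · · · ·
· · · · · · · ·
· · · · · ♙ ♙ ·
♙ ♙ ♙ ♙ ♙ · · ♙
♖ ♘ ♗ ♕ ♔ ♗ ♘ ♖


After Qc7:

♜ ♞ ♝ · ♚ ♝ ♞ ♜
♟ ♟ ♛ ♟ ♟ ♟ ♟ ♟
· · · · · · · ·
· · ♟ · · · · ·
· · · · · · · ·
· · · · · ♙ ♙ ·
♙ ♙ ♙ ♙ ♙ · · ♙
♖ ♘ ♗ ♕ ♔ ♗ ♘ ♖


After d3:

♜ ♞ ♝ · ♚ ♝ ♞ ♜
♟ ♟ ♛ ♟ ♟ ♟ ♟ ♟
· · · · · · · ·
· · ♟ · · · · ·
· · · · · · · ·
· · · ♙ · ♙ ♙ ·
♙ ♙ ♙ · ♙ · · ♙
♖ ♘ ♗ ♕ ♔ ♗ ♘ ♖


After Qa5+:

♜ ♞ ♝ · ♚ ♝ ♞ ♜
♟ ♟ · ♟ ♟ ♟ ♟ ♟
· · · · · · · ·
♛ · ♟ · · · · ·
· · · · · · · ·
· · · ♙ · ♙ ♙ ·
♙ ♙ ♙ · ♙ · · ♙
♖ ♘ ♗ ♕ ♔ ♗ ♘ ♖


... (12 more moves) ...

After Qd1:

♜ ♞ ♝ · ♚ ♝ ♞ ♜
· ♟ · ♟ ♟ ♟ ♟ ·
♟ · · · · · · ♟
· · · · · · · ·
· · · · ♙ ♗ · ·
· · ♟ ♙ · · ♙ ·
♙ ♙ ♙ · · · ♗ ♙
♖ ♘ · ♕ ♔ · ♘ ♖


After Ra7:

· ♞ ♝ · ♚ ♝ ♞ ♜
♜ ♟ · ♟ ♟ ♟ ♟ ·
♟ · · · · · · ♟
· · · · · · · ·
· · · · ♙ ♗ · ·
· · ♟ ♙ · · ♙ ·
♙ ♙ ♙ · · · ♗ ♙
♖ ♘ · ♕ ♔ · ♘ ♖



  a b c d e f g h
  ─────────────────
8│· ♞ ♝ · ♚ ♝ ♞ ♜│8
7│♜ ♟ · ♟ ♟ ♟ ♟ ·│7
6│♟ · · · · · · ♟│6
5│· · · · · · · ·│5
4│· · · · ♙ ♗ · ·│4
3│· · ♟ ♙ · · ♙ ·│3
2│♙ ♙ ♙ · · · ♗ ♙│2
1│♖ ♘ · ♕ ♔ · ♘ ♖│1
  ─────────────────
  a b c d e f g h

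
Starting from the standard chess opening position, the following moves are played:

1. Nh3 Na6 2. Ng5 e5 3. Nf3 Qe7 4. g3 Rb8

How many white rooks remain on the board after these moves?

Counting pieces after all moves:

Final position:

  a b c d e f g h
  ─────────────────
8│· ♜ ♝ · ♚ ♝ ♞ ♜│8
7│♟ ♟ ♟ ♟ ♛ ♟ ♟ ♟│7
6│♞ · · · · · · ·│6
5│· · · · ♟ · · ·│5
4│· · · · · · · ·│4
3│· · · · · ♘ ♙ ·│3
2│♙ ♙ ♙ ♙ ♙ ♙ · ♙│2
1│♖ ♘ ♗ ♕ ♔ ♗ · ♖│1
  ─────────────────
  a b c d e f g h


2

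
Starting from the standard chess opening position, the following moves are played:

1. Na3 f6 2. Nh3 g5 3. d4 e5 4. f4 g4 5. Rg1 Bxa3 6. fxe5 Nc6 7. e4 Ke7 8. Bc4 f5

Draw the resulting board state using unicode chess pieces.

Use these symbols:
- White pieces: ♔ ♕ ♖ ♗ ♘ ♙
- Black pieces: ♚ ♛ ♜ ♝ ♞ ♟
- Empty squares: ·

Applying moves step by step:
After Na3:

♜ ♞ ♝ ♛ ♚ ♝ ♞ ♜
♟ ♟ ♟ ♟ ♟ ♟ ♟ ♟
· · · · · · · ·
· · · · · · · ·
· · · · · · · ·
♘ · · · · · · ·
♙ ♙ ♙ ♙ ♙ ♙ ♙ ♙
♖ · ♗ ♕ ♔ ♗ ♘ ♖


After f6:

♜ ♞ ♝ ♛ ♚ ♝ ♞ ♜
♟ ♟ ♟ ♟ ♟ · ♟ ♟
· · · · · ♟ · ·
· · · · · · · ·
· · · · · · · ·
♘ · · · · · · ·
♙ ♙ ♙ ♙ ♙ ♙ ♙ ♙
♖ · ♗ ♕ ♔ ♗ ♘ ♖


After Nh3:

♜ ♞ ♝ ♛ ♚ ♝ ♞ ♜
♟ ♟ ♟ ♟ ♟ · ♟ ♟
· · · · · ♟ · ·
· · · · · · · ·
· · · · · · · ·
♘ · · · · · · ♘
♙ ♙ ♙ ♙ ♙ ♙ ♙ ♙
♖ · ♗ ♕ ♔ ♗ · ♖


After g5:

♜ ♞ ♝ ♛ ♚ ♝ ♞ ♜
♟ ♟ ♟ ♟ ♟ · · ♟
· · · · · ♟ · ·
· · · · · · ♟ ·
· · · · · · · ·
♘ · · · · · · ♘
♙ ♙ ♙ ♙ ♙ ♙ ♙ ♙
♖ · ♗ ♕ ♔ ♗ · ♖


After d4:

♜ ♞ ♝ ♛ ♚ ♝ ♞ ♜
♟ ♟ ♟ ♟ ♟ · · ♟
· · · · · ♟ · ·
· · · · · · ♟ ·
· · · ♙ · · · ·
♘ · · · · · · ♘
♙ ♙ ♙ · ♙ ♙ ♙ ♙
♖ · ♗ ♕ ♔ ♗ · ♖


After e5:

♜ ♞ ♝ ♛ ♚ ♝ ♞ ♜
♟ ♟ ♟ ♟ · · · ♟
· · · · · ♟ · ·
· · · · ♟ · ♟ ·
· · · ♙ · · · ·
♘ · · · · · · ♘
♙ ♙ ♙ · ♙ ♙ ♙ ♙
♖ · ♗ ♕ ♔ ♗ · ♖


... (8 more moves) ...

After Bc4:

♜ · ♝ ♛ · · ♞ ♜
♟ ♟ ♟ ♟ ♚ · · ♟
· · ♞ · · ♟ · ·
· · · · ♙ · · ·
· · ♗ ♙ ♙ · ♟ ·
♝ · · · · · · ♘
♙ ♙ ♙ · · · ♙ ♙
♖ · ♗ ♕ ♔ · ♖ ·


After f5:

♜ · ♝ ♛ · · ♞ ♜
♟ ♟ ♟ ♟ ♚ · · ♟
· · ♞ · · · · ·
· · · · ♙ ♟ · ·
· · ♗ ♙ ♙ · ♟ ·
♝ · · · · · · ♘
♙ ♙ ♙ · · · ♙ ♙
♖ · ♗ ♕ ♔ · ♖ ·



  a b c d e f g h
  ─────────────────
8│♜ · ♝ ♛ · · ♞ ♜│8
7│♟ ♟ ♟ ♟ ♚ · · ♟│7
6│· · ♞ · · · · ·│6
5│· · · · ♙ ♟ · ·│5
4│· · ♗ ♙ ♙ · ♟ ·│4
3│♝ · · · · · · ♘│3
2│♙ ♙ ♙ · · · ♙ ♙│2
1│♖ · ♗ ♕ ♔ · ♖ ·│1
  ─────────────────
  a b c d e f g h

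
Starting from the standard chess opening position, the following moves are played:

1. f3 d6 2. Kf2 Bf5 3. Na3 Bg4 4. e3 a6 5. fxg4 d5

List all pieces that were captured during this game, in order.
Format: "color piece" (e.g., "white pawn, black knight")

Tracking captures:
  fxg4: captured black bishop

black bishop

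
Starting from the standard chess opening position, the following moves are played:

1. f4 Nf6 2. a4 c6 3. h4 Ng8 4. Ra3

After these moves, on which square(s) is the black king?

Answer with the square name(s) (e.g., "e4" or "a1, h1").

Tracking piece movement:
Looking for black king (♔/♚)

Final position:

  a b c d e f g h
  ─────────────────
8│♜ ♞ ♝ ♛ ♚ ♝ ♞ ♜│8
7│♟ ♟ · ♟ ♟ ♟ ♟ ♟│7
6│· · ♟ · · · · ·│6
5│· · · · · · · ·│5
4│♙ · · · · ♙ · ♙│4
3│♖ · · · · · · ·│3
2│· ♙ ♙ ♙ ♙ · ♙ ·│2
1│· ♘ ♗ ♕ ♔ ♗ ♘ ♖│1
  ─────────────────
  a b c d e f g h


e8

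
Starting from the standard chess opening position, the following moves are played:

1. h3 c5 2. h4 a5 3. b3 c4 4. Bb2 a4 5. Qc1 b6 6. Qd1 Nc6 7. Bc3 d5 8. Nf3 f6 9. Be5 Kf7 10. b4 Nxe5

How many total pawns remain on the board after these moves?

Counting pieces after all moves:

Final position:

  a b c d e f g h
  ─────────────────
8│♜ · ♝ ♛ · ♝ ♞ ♜│8
7│· · · · ♟ ♚ ♟ ♟│7
6│· ♟ · · · ♟ · ·│6
5│· · · ♟ ♞ · · ·│5
4│♟ ♙ ♟ · · · · ♙│4
3│· · · · · ♘ · ·│3
2│♙ · ♙ ♙ ♙ ♙ ♙ ·│2
1│♖ ♘ · ♕ ♔ ♗ · ♖│1
  ─────────────────
  a b c d e f g h


16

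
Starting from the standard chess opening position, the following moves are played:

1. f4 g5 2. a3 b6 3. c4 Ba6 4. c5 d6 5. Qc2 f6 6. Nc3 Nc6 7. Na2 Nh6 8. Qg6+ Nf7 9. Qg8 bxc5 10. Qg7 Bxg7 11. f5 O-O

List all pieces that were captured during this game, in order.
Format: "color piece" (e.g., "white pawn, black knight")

Tracking captures:
  bxc5: captured white pawn
  Bxg7: captured white queen

white pawn, white queen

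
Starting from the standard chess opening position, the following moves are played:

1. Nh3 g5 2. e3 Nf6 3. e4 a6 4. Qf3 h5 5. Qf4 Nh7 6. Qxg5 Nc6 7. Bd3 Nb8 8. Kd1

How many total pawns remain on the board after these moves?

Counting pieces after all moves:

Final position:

  a b c d e f g h
  ─────────────────
8│♜ ♞ ♝ ♛ ♚ ♝ · ♜│8
7│· ♟ ♟ ♟ ♟ ♟ · ♞│7
6│♟ · · · · · · ·│6
5│· · · · · · ♕ ♟│5
4│· · · · ♙ · · ·│4
3│· · · ♗ · · · ♘│3
2│♙ ♙ ♙ ♙ · ♙ ♙ ♙│2
1│♖ ♘ ♗ ♔ · · · ♖│1
  ─────────────────
  a b c d e f g h


15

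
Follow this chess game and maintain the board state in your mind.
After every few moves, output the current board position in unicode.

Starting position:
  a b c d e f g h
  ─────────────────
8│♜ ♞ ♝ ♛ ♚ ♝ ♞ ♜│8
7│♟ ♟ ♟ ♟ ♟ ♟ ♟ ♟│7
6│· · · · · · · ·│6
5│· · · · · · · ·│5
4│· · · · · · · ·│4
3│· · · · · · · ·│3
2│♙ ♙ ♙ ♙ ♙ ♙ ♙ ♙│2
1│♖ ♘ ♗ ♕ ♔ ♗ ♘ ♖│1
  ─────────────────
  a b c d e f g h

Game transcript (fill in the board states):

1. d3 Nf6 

  a b c d e f g h
  ─────────────────
8│♜ ♞ ♝ ♛ ♚ ♝ · ♜│8
7│♟ ♟ ♟ ♟ ♟ ♟ ♟ ♟│7
6│· · · · · ♞ · ·│6
5│· · · · · · · ·│5
4│· · · · · · · ·│4
3│· · · ♙ · · · ·│3
2│♙ ♙ ♙ · ♙ ♙ ♙ ♙│2
1│♖ ♘ ♗ ♕ ♔ ♗ ♘ ♖│1
  ─────────────────
  a b c d e f g h

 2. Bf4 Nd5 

  a b c d e f g h
  ─────────────────
8│♜ ♞ ♝ ♛ ♚ ♝ · ♜│8
7│♟ ♟ ♟ ♟ ♟ ♟ ♟ ♟│7
6│· · · · · · · ·│6
5│· · · ♞ · · · ·│5
4│· · · · · ♗ · ·│4
3│· · · ♙ · · · ·│3
2│♙ ♙ ♙ · ♙ ♙ ♙ ♙│2
1│♖ ♘ · ♕ ♔ ♗ ♘ ♖│1
  ─────────────────
  a b c d e f g h

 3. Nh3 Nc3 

  a b c d e f g h
  ─────────────────
8│♜ ♞ ♝ ♛ ♚ ♝ · ♜│8
7│♟ ♟ ♟ ♟ ♟ ♟ ♟ ♟│7
6│· · · · · · · ·│6
5│· · · · · · · ·│5
4│· · · · · ♗ · ·│4
3│· · ♞ ♙ · · · ♘│3
2│♙ ♙ ♙ · ♙ ♙ ♙ ♙│2
1│♖ ♘ · ♕ ♔ ♗ · ♖│1
  ─────────────────
  a b c d e f g h

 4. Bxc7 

  a b c d e f g h
  ─────────────────
8│♜ ♞ ♝ ♛ ♚ ♝ · ♜│8
7│♟ ♟ ♗ ♟ ♟ ♟ ♟ ♟│7
6│· · · · · · · ·│6
5│· · · · · · · ·│5
4│· · · · · · · ·│4
3│· · ♞ ♙ · · · ♘│3
2│♙ ♙ ♙ · ♙ ♙ ♙ ♙│2
1│♖ ♘ · ♕ ♔ ♗ · ♖│1
  ─────────────────
  a b c d e f g h


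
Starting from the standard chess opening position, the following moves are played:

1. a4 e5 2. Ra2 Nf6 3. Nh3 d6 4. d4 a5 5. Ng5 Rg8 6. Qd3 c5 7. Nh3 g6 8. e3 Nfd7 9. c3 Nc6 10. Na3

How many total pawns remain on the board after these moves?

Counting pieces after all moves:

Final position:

  a b c d e f g h
  ─────────────────
8│♜ · ♝ ♛ ♚ ♝ ♜ ·│8
7│· ♟ · ♞ · ♟ · ♟│7
6│· · ♞ ♟ · · ♟ ·│6
5│♟ · ♟ · ♟ · · ·│5
4│♙ · · ♙ · · · ·│4
3│♘ · ♙ ♕ ♙ · · ♘│3
2│♖ ♙ · · · ♙ ♙ ♙│2
1│· · ♗ · ♔ ♗ · ♖│1
  ─────────────────
  a b c d e f g h


16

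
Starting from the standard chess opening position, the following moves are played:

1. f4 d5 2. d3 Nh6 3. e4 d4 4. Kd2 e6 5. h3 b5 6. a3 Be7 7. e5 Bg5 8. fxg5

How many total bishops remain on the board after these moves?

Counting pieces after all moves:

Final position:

  a b c d e f g h
  ─────────────────
8│♜ ♞ ♝ ♛ ♚ · · ♜│8
7│♟ · ♟ · · ♟ ♟ ♟│7
6│· · · · ♟ · · ♞│6
5│· ♟ · · ♙ · ♙ ·│5
4│· · · ♟ · · · ·│4
3│♙ · · ♙ · · · ♙│3
2│· ♙ ♙ ♔ · · ♙ ·│2
1│♖ ♘ ♗ ♕ · ♗ ♘ ♖│1
  ─────────────────
  a b c d e f g h


3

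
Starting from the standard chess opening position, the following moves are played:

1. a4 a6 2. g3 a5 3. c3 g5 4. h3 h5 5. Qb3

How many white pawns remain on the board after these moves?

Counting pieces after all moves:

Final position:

  a b c d e f g h
  ─────────────────
8│♜ ♞ ♝ ♛ ♚ ♝ ♞ ♜│8
7│· ♟ ♟ ♟ ♟ ♟ · ·│7
6│· · · · · · · ·│6
5│♟ · · · · · ♟ ♟│5
4│♙ · · · · · · ·│4
3│· ♕ ♙ · · · ♙ ♙│3
2│· ♙ · ♙ ♙ ♙ · ·│2
1│♖ ♘ ♗ · ♔ ♗ ♘ ♖│1
  ─────────────────
  a b c d e f g h


8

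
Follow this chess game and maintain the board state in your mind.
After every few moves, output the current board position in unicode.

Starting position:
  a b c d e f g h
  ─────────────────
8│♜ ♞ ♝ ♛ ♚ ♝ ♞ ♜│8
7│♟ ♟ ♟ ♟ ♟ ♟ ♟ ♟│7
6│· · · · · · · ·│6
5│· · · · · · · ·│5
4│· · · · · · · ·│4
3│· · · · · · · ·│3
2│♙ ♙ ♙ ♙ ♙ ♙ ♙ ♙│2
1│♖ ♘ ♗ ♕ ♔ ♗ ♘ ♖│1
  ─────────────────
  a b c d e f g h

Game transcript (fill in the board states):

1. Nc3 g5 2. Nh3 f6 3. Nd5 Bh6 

  a b c d e f g h
  ─────────────────
8│♜ ♞ ♝ ♛ ♚ · ♞ ♜│8
7│♟ ♟ ♟ ♟ ♟ · · ♟│7
6│· · · · · ♟ · ♝│6
5│· · · ♘ · · ♟ ·│5
4│· · · · · · · ·│4
3│· · · · · · · ♘│3
2│♙ ♙ ♙ ♙ ♙ ♙ ♙ ♙│2
1│♖ · ♗ ♕ ♔ ♗ · ♖│1
  ─────────────────
  a b c d e f g h

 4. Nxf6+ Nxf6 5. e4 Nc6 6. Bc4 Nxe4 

  a b c d e f g h
  ─────────────────
8│♜ · ♝ ♛ ♚ · · ♜│8
7│♟ ♟ ♟ ♟ ♟ · · ♟│7
6│· · ♞ · · · · ♝│6
5│· · · · · · ♟ ·│5
4│· · ♗ · ♞ · · ·│4
3│· · · · · · · ♘│3
2│♙ ♙ ♙ ♙ · ♙ ♙ ♙│2
1│♖ · ♗ ♕ ♔ · · ♖│1
  ─────────────────
  a b c d e f g h

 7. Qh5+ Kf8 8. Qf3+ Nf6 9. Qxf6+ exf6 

  a b c d e f g h
  ─────────────────
8│♜ · ♝ ♛ · ♚ · ♜│8
7│♟ ♟ ♟ ♟ · · · ♟│7
6│· · ♞ · · ♟ · ♝│6
5│· · · · · · ♟ ·│5
4│· · ♗ · · · · ·│4
3│· · · · · · · ♘│3
2│♙ ♙ ♙ ♙ · ♙ ♙ ♙│2
1│♖ · ♗ · ♔ · · ♖│1
  ─────────────────
  a b c d e f g h

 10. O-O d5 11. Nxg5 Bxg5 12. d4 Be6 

  a b c d e f g h
  ─────────────────
8│♜ · · ♛ · ♚ · ♜│8
7│♟ ♟ ♟ · · · · ♟│7
6│· · ♞ · ♝ ♟ · ·│6
5│· · · ♟ · · ♝ ·│5
4│· · ♗ ♙ · · · ·│4
3│· · · · · · · ·│3
2│♙ ♙ ♙ · · ♙ ♙ ♙│2
1│♖ · ♗ · · ♖ ♔ ·│1
  ─────────────────
  a b c d e f g h



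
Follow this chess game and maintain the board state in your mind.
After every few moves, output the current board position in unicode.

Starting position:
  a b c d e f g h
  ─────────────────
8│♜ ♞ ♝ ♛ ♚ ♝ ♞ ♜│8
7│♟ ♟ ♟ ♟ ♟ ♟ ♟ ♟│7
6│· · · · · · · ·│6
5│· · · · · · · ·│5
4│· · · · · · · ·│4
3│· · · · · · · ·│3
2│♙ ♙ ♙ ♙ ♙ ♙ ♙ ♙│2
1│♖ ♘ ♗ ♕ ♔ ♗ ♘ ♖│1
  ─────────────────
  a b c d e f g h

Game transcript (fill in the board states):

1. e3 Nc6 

  a b c d e f g h
  ─────────────────
8│♜ · ♝ ♛ ♚ ♝ ♞ ♜│8
7│♟ ♟ ♟ ♟ ♟ ♟ ♟ ♟│7
6│· · ♞ · · · · ·│6
5│· · · · · · · ·│5
4│· · · · · · · ·│4
3│· · · · ♙ · · ·│3
2│♙ ♙ ♙ ♙ · ♙ ♙ ♙│2
1│♖ ♘ ♗ ♕ ♔ ♗ ♘ ♖│1
  ─────────────────
  a b c d e f g h

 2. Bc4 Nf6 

  a b c d e f g h
  ─────────────────
8│♜ · ♝ ♛ ♚ ♝ · ♜│8
7│♟ ♟ ♟ ♟ ♟ ♟ ♟ ♟│7
6│· · ♞ · · ♞ · ·│6
5│· · · · · · · ·│5
4│· · ♗ · · · · ·│4
3│· · · · ♙ · · ·│3
2│♙ ♙ ♙ ♙ · ♙ ♙ ♙│2
1│♖ ♘ ♗ ♕ ♔ · ♘ ♖│1
  ─────────────────
  a b c d e f g h

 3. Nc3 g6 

  a b c d e f g h
  ─────────────────
8│♜ · ♝ ♛ ♚ ♝ · ♜│8
7│♟ ♟ ♟ ♟ ♟ ♟ · ♟│7
6│· · ♞ · · ♞ ♟ ·│6
5│· · · · · · · ·│5
4│· · ♗ · · · · ·│4
3│· · ♘ · ♙ · · ·│3
2│♙ ♙ ♙ ♙ · ♙ ♙ ♙│2
1│♖ · ♗ ♕ ♔ · ♘ ♖│1
  ─────────────────
  a b c d e f g h

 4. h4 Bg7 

  a b c d e f g h
  ─────────────────
8│♜ · ♝ ♛ ♚ · · ♜│8
7│♟ ♟ ♟ ♟ ♟ ♟ ♝ ♟│7
6│· · ♞ · · ♞ ♟ ·│6
5│· · · · · · · ·│5
4│· · ♗ · · · · ♙│4
3│· · ♘ · ♙ · · ·│3
2│♙ ♙ ♙ ♙ · ♙ ♙ ·│2
1│♖ · ♗ ♕ ♔ · ♘ ♖│1
  ─────────────────
  a b c d e f g h

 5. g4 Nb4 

  a b c d e f g h
  ─────────────────
8│♜ · ♝ ♛ ♚ · · ♜│8
7│♟ ♟ ♟ ♟ ♟ ♟ ♝ ♟│7
6│· · · · · ♞ ♟ ·│6
5│· · · · · · · ·│5
4│· ♞ ♗ · · · ♙ ♙│4
3│· · ♘ · ♙ · · ·│3
2│♙ ♙ ♙ ♙ · ♙ · ·│2
1│♖ · ♗ ♕ ♔ · ♘ ♖│1
  ─────────────────
  a b c d e f g h



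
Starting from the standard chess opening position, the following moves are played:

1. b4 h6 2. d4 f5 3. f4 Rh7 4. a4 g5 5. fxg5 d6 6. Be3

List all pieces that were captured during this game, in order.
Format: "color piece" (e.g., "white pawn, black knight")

Tracking captures:
  fxg5: captured black pawn

black pawn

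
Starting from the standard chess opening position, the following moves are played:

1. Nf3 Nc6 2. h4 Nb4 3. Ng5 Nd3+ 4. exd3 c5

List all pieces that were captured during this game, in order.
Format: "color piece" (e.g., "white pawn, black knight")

Tracking captures:
  exd3: captured black knight

black knight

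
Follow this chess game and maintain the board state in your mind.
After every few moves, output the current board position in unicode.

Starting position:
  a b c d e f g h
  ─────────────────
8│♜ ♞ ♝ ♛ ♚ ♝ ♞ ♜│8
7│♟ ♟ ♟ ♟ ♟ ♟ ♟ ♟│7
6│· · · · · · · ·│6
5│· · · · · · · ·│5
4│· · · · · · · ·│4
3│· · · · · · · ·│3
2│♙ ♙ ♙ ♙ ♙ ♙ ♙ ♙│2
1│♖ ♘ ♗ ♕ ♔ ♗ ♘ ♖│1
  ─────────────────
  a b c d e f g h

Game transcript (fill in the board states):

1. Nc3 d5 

  a b c d e f g h
  ─────────────────
8│♜ ♞ ♝ ♛ ♚ ♝ ♞ ♜│8
7│♟ ♟ ♟ · ♟ ♟ ♟ ♟│7
6│· · · · · · · ·│6
5│· · · ♟ · · · ·│5
4│· · · · · · · ·│4
3│· · ♘ · · · · ·│3
2│♙ ♙ ♙ ♙ ♙ ♙ ♙ ♙│2
1│♖ · ♗ ♕ ♔ ♗ ♘ ♖│1
  ─────────────────
  a b c d e f g h

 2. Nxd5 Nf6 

  a b c d e f g h
  ─────────────────
8│♜ ♞ ♝ ♛ ♚ ♝ · ♜│8
7│♟ ♟ ♟ · ♟ ♟ ♟ ♟│7
6│· · · · · ♞ · ·│6
5│· · · ♘ · · · ·│5
4│· · · · · · · ·│4
3│· · · · · · · ·│3
2│♙ ♙ ♙ ♙ ♙ ♙ ♙ ♙│2
1│♖ · ♗ ♕ ♔ ♗ ♘ ♖│1
  ─────────────────
  a b c d e f g h

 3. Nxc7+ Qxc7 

  a b c d e f g h
  ─────────────────
8│♜ ♞ ♝ · ♚ ♝ · ♜│8
7│♟ ♟ ♛ · ♟ ♟ ♟ ♟│7
6│· · · · · ♞ · ·│6
5│· · · · · · · ·│5
4│· · · · · · · ·│4
3│· · · · · · · ·│3
2│♙ ♙ ♙ ♙ ♙ ♙ ♙ ♙│2
1│♖ · ♗ ♕ ♔ ♗ ♘ ♖│1
  ─────────────────
  a b c d e f g h

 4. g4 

  a b c d e f g h
  ─────────────────
8│♜ ♞ ♝ · ♚ ♝ · ♜│8
7│♟ ♟ ♛ · ♟ ♟ ♟ ♟│7
6│· · · · · ♞ · ·│6
5│· · · · · · · ·│5
4│· · · · · · ♙ ·│4
3│· · · · · · · ·│3
2│♙ ♙ ♙ ♙ ♙ ♙ · ♙│2
1│♖ · ♗ ♕ ♔ ♗ ♘ ♖│1
  ─────────────────
  a b c d e f g h
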